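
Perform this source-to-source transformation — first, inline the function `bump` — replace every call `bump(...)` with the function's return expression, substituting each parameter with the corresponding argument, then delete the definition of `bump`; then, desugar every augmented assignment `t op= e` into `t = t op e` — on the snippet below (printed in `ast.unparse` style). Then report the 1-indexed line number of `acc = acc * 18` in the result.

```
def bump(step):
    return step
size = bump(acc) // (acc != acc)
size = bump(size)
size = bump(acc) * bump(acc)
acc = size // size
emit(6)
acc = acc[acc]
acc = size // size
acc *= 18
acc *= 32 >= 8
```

8

Transformed code:
size = acc // (acc != acc)
size = size
size = acc * acc
acc = size // size
emit(6)
acc = acc[acc]
acc = size // size
acc = acc * 18
acc = acc * (32 >= 8)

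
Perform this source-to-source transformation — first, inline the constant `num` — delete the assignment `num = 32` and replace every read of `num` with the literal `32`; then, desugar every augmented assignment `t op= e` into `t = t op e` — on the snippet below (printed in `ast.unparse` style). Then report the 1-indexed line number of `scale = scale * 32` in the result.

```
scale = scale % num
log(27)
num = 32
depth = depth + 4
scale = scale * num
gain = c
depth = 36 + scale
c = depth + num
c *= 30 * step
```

4

Transformed code:
scale = scale % 32
log(27)
depth = depth + 4
scale = scale * 32
gain = c
depth = 36 + scale
c = depth + 32
c = c * (30 * step)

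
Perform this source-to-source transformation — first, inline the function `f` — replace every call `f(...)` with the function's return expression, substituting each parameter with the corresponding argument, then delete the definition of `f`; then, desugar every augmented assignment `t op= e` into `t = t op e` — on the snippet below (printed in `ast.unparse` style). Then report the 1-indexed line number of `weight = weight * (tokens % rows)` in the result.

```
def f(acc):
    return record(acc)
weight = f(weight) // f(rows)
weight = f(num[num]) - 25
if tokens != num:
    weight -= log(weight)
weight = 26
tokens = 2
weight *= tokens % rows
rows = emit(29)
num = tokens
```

Transformed code:
weight = record(weight) // record(rows)
weight = record(num[num]) - 25
if tokens != num:
    weight = weight - log(weight)
weight = 26
tokens = 2
weight = weight * (tokens % rows)
rows = emit(29)
num = tokens

7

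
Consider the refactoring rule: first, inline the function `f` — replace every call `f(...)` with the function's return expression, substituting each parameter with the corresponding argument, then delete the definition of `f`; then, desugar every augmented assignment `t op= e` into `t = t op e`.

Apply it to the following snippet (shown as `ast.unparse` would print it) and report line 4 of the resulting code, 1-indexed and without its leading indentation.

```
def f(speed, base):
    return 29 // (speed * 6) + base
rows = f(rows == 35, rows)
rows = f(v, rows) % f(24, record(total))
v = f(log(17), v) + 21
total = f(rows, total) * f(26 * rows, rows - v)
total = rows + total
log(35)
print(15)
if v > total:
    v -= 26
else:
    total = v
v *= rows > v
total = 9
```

Transformed code:
rows = 29 // ((rows == 35) * 6) + rows
rows = (29 // (v * 6) + rows) % (29 // (24 * 6) + record(total))
v = 29 // (log(17) * 6) + v + 21
total = (29 // (rows * 6) + total) * (29 // (26 * rows * 6) + (rows - v))
total = rows + total
log(35)
print(15)
if v > total:
    v = v - 26
else:
    total = v
v = v * (rows > v)
total = 9

total = (29 // (rows * 6) + total) * (29 // (26 * rows * 6) + (rows - v))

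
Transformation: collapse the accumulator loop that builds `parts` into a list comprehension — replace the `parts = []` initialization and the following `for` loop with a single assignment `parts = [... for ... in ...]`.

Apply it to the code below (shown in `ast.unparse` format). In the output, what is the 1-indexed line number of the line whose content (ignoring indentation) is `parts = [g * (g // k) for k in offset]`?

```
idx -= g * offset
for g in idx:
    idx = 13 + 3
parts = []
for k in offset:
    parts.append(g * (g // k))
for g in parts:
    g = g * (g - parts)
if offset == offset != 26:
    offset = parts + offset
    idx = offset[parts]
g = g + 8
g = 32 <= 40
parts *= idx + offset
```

4

Transformed code:
idx -= g * offset
for g in idx:
    idx = 13 + 3
parts = [g * (g // k) for k in offset]
for g in parts:
    g = g * (g - parts)
if offset == offset != 26:
    offset = parts + offset
    idx = offset[parts]
g = g + 8
g = 32 <= 40
parts *= idx + offset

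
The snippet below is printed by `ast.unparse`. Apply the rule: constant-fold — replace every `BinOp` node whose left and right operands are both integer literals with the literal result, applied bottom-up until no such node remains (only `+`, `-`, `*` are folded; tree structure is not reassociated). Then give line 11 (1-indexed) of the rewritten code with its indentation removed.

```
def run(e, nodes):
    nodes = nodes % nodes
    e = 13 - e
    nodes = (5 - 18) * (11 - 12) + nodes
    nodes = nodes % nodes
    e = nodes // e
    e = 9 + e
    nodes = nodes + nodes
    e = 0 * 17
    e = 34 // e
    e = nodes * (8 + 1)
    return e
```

Transformed code:
def run(e, nodes):
    nodes = nodes % nodes
    e = 13 - e
    nodes = 13 + nodes
    nodes = nodes % nodes
    e = nodes // e
    e = 9 + e
    nodes = nodes + nodes
    e = 0
    e = 34 // e
    e = nodes * 9
    return e

e = nodes * 9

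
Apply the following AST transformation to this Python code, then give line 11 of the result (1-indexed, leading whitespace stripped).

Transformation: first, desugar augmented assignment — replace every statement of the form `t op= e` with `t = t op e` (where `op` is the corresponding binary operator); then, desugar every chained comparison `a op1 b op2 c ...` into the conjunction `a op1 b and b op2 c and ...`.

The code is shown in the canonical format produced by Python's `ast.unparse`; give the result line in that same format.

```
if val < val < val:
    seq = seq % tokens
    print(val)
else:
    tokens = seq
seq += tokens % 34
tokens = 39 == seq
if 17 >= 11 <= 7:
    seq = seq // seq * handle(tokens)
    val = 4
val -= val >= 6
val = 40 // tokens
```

Transformed code:
if val < val and val < val:
    seq = seq % tokens
    print(val)
else:
    tokens = seq
seq = seq + tokens % 34
tokens = 39 == seq
if 17 >= 11 and 11 <= 7:
    seq = seq // seq * handle(tokens)
    val = 4
val = val - (val >= 6)
val = 40 // tokens

val = val - (val >= 6)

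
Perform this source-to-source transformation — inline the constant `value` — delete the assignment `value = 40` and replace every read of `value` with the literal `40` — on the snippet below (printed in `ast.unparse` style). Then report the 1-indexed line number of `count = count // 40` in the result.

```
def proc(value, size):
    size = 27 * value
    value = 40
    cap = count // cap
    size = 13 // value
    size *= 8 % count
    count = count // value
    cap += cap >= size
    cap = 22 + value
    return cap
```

Transformed code:
def proc(value, size):
    size = 27 * 40
    cap = count // cap
    size = 13 // 40
    size *= 8 % count
    count = count // 40
    cap += cap >= size
    cap = 22 + 40
    return cap

6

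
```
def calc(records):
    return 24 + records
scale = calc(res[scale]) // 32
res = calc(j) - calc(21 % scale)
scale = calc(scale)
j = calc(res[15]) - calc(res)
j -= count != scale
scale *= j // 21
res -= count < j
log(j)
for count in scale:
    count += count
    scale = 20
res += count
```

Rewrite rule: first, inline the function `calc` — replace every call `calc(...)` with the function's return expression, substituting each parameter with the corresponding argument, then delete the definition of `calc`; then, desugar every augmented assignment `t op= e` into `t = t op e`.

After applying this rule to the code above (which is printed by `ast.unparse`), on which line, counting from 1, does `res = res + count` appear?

Transformed code:
scale = (24 + res[scale]) // 32
res = 24 + j - (24 + 21 % scale)
scale = 24 + scale
j = 24 + res[15] - (24 + res)
j = j - (count != scale)
scale = scale * (j // 21)
res = res - (count < j)
log(j)
for count in scale:
    count = count + count
    scale = 20
res = res + count

12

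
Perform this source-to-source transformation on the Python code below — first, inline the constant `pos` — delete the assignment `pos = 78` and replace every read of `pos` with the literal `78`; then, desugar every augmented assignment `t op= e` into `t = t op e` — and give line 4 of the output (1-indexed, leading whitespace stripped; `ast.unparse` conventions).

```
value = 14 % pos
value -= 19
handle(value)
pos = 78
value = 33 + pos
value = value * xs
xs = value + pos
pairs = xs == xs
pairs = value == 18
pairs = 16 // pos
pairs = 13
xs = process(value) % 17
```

value = 33 + 78

Transformed code:
value = 14 % 78
value = value - 19
handle(value)
value = 33 + 78
value = value * xs
xs = value + 78
pairs = xs == xs
pairs = value == 18
pairs = 16 // 78
pairs = 13
xs = process(value) % 17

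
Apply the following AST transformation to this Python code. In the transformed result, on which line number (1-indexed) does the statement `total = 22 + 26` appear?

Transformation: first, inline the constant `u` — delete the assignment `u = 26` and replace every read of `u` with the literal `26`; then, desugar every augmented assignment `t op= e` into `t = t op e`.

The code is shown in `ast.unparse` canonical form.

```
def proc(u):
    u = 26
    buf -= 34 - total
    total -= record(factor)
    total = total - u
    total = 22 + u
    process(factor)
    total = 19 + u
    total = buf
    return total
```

5

Transformed code:
def proc(u):
    buf = buf - (34 - total)
    total = total - record(factor)
    total = total - 26
    total = 22 + 26
    process(factor)
    total = 19 + 26
    total = buf
    return total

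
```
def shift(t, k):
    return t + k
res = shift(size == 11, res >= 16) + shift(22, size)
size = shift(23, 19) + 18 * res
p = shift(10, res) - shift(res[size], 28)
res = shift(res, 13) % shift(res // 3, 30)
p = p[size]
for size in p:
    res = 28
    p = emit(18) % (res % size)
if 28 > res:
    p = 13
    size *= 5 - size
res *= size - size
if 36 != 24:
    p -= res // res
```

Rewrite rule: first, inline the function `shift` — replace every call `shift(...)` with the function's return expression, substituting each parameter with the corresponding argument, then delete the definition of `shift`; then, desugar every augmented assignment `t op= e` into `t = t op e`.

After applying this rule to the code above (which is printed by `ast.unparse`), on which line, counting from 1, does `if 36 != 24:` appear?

Transformed code:
res = (size == 11) + (res >= 16) + (22 + size)
size = 23 + 19 + 18 * res
p = 10 + res - (res[size] + 28)
res = (res + 13) % (res // 3 + 30)
p = p[size]
for size in p:
    res = 28
    p = emit(18) % (res % size)
if 28 > res:
    p = 13
    size = size * (5 - size)
res = res * (size - size)
if 36 != 24:
    p = p - res // res

13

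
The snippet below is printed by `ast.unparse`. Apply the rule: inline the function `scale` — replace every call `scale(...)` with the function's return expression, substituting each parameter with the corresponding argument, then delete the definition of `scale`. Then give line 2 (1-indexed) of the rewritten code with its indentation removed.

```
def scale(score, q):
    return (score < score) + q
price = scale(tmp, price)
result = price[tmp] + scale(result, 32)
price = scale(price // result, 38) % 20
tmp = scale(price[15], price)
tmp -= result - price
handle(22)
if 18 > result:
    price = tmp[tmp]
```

result = price[tmp] + ((result < result) + 32)

Transformed code:
price = (tmp < tmp) + price
result = price[tmp] + ((result < result) + 32)
price = ((price // result < price // result) + 38) % 20
tmp = (price[15] < price[15]) + price
tmp -= result - price
handle(22)
if 18 > result:
    price = tmp[tmp]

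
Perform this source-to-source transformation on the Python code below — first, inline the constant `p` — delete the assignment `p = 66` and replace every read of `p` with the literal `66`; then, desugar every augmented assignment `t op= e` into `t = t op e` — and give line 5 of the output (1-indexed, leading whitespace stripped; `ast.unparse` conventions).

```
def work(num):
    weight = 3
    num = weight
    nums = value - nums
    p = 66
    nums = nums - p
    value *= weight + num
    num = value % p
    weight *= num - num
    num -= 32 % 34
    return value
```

Transformed code:
def work(num):
    weight = 3
    num = weight
    nums = value - nums
    nums = nums - 66
    value = value * (weight + num)
    num = value % 66
    weight = weight * (num - num)
    num = num - 32 % 34
    return value

nums = nums - 66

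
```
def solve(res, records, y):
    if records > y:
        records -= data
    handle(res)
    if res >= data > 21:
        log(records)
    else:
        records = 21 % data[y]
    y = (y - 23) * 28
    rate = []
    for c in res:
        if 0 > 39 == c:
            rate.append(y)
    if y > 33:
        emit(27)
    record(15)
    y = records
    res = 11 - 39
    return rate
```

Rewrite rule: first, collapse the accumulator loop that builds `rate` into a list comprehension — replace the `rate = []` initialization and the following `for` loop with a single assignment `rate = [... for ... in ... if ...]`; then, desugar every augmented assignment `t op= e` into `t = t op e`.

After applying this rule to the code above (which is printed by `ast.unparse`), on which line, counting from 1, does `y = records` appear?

Transformed code:
def solve(res, records, y):
    if records > y:
        records = records - data
    handle(res)
    if res >= data > 21:
        log(records)
    else:
        records = 21 % data[y]
    y = (y - 23) * 28
    rate = [y for c in res if 0 > 39 == c]
    if y > 33:
        emit(27)
    record(15)
    y = records
    res = 11 - 39
    return rate

14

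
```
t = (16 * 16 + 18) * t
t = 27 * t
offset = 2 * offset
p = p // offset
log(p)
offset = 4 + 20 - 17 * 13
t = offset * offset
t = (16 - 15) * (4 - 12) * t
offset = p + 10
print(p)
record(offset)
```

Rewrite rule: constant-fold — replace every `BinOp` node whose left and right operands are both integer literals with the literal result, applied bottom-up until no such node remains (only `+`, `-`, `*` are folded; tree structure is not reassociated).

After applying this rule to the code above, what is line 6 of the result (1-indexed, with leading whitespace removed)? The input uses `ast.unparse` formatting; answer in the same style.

offset = -197

Transformed code:
t = 274 * t
t = 27 * t
offset = 2 * offset
p = p // offset
log(p)
offset = -197
t = offset * offset
t = -8 * t
offset = p + 10
print(p)
record(offset)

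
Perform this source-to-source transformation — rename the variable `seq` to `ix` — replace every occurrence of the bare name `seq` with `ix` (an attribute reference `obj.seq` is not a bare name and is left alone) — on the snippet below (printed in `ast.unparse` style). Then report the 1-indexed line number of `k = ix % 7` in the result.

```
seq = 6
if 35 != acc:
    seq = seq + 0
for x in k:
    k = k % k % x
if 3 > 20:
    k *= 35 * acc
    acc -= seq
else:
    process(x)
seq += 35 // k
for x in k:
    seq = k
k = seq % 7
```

Transformed code:
ix = 6
if 35 != acc:
    ix = ix + 0
for x in k:
    k = k % k % x
if 3 > 20:
    k *= 35 * acc
    acc -= ix
else:
    process(x)
ix += 35 // k
for x in k:
    ix = k
k = ix % 7

14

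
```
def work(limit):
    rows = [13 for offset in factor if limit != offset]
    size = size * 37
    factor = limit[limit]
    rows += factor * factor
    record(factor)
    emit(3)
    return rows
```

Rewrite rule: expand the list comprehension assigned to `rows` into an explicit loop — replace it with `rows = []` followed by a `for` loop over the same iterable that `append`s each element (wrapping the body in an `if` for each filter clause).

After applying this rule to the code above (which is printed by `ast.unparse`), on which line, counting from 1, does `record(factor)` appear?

Transformed code:
def work(limit):
    rows = []
    for offset in factor:
        if limit != offset:
            rows.append(13)
    size = size * 37
    factor = limit[limit]
    rows += factor * factor
    record(factor)
    emit(3)
    return rows

9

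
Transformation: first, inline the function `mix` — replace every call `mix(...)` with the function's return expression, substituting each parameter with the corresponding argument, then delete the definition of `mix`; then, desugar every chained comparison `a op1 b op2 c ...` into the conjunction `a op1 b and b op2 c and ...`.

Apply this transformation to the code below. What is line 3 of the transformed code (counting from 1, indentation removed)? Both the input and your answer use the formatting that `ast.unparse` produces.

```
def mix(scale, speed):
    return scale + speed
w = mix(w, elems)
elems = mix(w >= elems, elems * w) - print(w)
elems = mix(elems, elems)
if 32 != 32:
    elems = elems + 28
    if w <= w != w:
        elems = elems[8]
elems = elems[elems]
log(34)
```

Transformed code:
w = w + elems
elems = (w >= elems) + elems * w - print(w)
elems = elems + elems
if 32 != 32:
    elems = elems + 28
    if w <= w and w != w:
        elems = elems[8]
elems = elems[elems]
log(34)

elems = elems + elems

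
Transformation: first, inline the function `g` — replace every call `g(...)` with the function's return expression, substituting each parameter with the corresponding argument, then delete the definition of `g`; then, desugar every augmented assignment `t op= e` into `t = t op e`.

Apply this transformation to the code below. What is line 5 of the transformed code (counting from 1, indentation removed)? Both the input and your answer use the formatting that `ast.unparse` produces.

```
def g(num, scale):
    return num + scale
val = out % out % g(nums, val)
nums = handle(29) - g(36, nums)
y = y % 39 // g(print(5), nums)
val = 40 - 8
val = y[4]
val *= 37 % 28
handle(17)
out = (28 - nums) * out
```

Transformed code:
val = out % out % (nums + val)
nums = handle(29) - (36 + nums)
y = y % 39 // (print(5) + nums)
val = 40 - 8
val = y[4]
val = val * (37 % 28)
handle(17)
out = (28 - nums) * out

val = y[4]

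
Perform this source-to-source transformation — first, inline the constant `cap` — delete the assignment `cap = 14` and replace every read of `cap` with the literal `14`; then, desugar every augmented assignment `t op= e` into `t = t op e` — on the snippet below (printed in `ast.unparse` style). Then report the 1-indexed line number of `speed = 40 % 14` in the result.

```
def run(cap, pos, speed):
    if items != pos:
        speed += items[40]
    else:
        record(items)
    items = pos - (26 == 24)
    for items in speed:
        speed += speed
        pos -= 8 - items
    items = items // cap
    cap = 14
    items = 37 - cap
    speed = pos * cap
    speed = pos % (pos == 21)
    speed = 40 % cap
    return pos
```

Transformed code:
def run(cap, pos, speed):
    if items != pos:
        speed = speed + items[40]
    else:
        record(items)
    items = pos - (26 == 24)
    for items in speed:
        speed = speed + speed
        pos = pos - (8 - items)
    items = items // 14
    items = 37 - 14
    speed = pos * 14
    speed = pos % (pos == 21)
    speed = 40 % 14
    return pos

14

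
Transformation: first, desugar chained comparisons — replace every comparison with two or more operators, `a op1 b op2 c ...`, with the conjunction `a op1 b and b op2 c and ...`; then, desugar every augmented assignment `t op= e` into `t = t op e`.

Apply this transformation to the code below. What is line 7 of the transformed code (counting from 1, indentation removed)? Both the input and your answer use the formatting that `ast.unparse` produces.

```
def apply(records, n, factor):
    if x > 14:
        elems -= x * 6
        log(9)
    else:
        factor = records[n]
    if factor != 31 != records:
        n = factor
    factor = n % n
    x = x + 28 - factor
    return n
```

Transformed code:
def apply(records, n, factor):
    if x > 14:
        elems = elems - x * 6
        log(9)
    else:
        factor = records[n]
    if factor != 31 and 31 != records:
        n = factor
    factor = n % n
    x = x + 28 - factor
    return n

if factor != 31 and 31 != records:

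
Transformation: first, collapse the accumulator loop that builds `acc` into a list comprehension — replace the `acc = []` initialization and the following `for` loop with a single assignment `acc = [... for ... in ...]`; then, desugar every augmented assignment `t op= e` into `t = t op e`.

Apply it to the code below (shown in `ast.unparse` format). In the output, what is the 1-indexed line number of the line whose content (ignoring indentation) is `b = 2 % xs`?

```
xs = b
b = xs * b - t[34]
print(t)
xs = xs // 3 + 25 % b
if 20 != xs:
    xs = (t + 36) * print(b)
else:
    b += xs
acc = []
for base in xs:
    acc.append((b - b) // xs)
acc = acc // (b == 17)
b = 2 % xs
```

Transformed code:
xs = b
b = xs * b - t[34]
print(t)
xs = xs // 3 + 25 % b
if 20 != xs:
    xs = (t + 36) * print(b)
else:
    b = b + xs
acc = [(b - b) // xs for base in xs]
acc = acc // (b == 17)
b = 2 % xs

11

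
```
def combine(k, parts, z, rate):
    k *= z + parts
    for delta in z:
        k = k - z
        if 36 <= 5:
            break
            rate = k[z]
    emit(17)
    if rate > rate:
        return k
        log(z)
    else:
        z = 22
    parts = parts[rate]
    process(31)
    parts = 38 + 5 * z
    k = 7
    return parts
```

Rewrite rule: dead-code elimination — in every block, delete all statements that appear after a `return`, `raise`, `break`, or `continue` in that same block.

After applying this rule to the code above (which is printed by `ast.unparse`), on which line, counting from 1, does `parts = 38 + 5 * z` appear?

Transformed code:
def combine(k, parts, z, rate):
    k *= z + parts
    for delta in z:
        k = k - z
        if 36 <= 5:
            break
    emit(17)
    if rate > rate:
        return k
    else:
        z = 22
    parts = parts[rate]
    process(31)
    parts = 38 + 5 * z
    k = 7
    return parts

14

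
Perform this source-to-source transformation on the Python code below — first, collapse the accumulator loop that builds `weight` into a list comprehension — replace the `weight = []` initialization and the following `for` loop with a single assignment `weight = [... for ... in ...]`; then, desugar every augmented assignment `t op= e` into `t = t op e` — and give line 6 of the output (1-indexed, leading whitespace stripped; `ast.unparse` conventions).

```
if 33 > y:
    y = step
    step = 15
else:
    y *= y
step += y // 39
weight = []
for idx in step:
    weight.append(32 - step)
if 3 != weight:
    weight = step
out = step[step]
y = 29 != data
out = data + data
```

Transformed code:
if 33 > y:
    y = step
    step = 15
else:
    y = y * y
step = step + y // 39
weight = [32 - step for idx in step]
if 3 != weight:
    weight = step
out = step[step]
y = 29 != data
out = data + data

step = step + y // 39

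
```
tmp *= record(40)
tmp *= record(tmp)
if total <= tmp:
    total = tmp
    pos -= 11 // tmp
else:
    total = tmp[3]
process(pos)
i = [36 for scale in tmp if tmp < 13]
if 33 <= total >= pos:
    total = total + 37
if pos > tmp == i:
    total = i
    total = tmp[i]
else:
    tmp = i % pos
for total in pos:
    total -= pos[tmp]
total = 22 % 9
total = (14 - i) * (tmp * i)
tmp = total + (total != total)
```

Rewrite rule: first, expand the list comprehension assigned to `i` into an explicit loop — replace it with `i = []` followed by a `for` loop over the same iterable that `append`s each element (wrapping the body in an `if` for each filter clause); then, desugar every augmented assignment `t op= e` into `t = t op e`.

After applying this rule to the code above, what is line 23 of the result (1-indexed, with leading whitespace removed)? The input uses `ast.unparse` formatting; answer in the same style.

Transformed code:
tmp = tmp * record(40)
tmp = tmp * record(tmp)
if total <= tmp:
    total = tmp
    pos = pos - 11 // tmp
else:
    total = tmp[3]
process(pos)
i = []
for scale in tmp:
    if tmp < 13:
        i.append(36)
if 33 <= total >= pos:
    total = total + 37
if pos > tmp == i:
    total = i
    total = tmp[i]
else:
    tmp = i % pos
for total in pos:
    total = total - pos[tmp]
total = 22 % 9
total = (14 - i) * (tmp * i)
tmp = total + (total != total)

total = (14 - i) * (tmp * i)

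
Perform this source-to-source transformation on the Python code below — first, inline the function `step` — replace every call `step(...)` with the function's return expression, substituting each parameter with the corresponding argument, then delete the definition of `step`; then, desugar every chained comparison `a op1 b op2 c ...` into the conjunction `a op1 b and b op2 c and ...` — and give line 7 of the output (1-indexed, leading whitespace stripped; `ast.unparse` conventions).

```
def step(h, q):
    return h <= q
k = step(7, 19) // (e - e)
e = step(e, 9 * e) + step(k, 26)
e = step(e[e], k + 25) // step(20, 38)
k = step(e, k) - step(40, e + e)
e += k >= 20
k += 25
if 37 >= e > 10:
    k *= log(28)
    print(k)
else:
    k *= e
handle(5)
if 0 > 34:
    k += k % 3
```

if 37 >= e and e > 10:

Transformed code:
k = (7 <= 19) // (e - e)
e = (e <= 9 * e) + (k <= 26)
e = (e[e] <= k + 25) // (20 <= 38)
k = (e <= k) - (40 <= e + e)
e += k >= 20
k += 25
if 37 >= e and e > 10:
    k *= log(28)
    print(k)
else:
    k *= e
handle(5)
if 0 > 34:
    k += k % 3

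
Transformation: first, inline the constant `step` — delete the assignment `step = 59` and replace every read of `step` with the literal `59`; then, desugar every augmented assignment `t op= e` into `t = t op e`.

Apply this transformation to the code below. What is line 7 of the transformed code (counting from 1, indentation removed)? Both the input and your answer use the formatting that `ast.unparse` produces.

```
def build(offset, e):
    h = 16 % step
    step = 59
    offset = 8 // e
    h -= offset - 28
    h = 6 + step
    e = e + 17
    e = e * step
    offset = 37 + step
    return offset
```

e = e * 59

Transformed code:
def build(offset, e):
    h = 16 % 59
    offset = 8 // e
    h = h - (offset - 28)
    h = 6 + 59
    e = e + 17
    e = e * 59
    offset = 37 + 59
    return offset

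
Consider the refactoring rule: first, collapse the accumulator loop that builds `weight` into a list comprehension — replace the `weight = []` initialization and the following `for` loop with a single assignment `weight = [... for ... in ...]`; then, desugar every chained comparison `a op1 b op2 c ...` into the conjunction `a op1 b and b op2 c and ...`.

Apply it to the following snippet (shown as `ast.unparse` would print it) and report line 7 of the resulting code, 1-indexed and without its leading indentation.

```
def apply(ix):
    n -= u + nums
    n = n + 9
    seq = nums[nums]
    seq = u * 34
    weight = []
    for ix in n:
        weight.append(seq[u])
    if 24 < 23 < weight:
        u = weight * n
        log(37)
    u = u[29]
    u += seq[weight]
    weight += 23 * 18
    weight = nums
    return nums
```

Transformed code:
def apply(ix):
    n -= u + nums
    n = n + 9
    seq = nums[nums]
    seq = u * 34
    weight = [seq[u] for ix in n]
    if 24 < 23 and 23 < weight:
        u = weight * n
        log(37)
    u = u[29]
    u += seq[weight]
    weight += 23 * 18
    weight = nums
    return nums

if 24 < 23 and 23 < weight:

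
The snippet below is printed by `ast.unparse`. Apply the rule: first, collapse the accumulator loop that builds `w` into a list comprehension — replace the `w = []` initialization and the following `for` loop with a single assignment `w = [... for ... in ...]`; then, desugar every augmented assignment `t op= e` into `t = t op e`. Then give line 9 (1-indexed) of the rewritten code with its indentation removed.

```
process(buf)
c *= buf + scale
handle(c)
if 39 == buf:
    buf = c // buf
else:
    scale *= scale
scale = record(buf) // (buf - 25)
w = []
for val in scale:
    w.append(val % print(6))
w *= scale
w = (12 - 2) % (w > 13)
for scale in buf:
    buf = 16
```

w = [val % print(6) for val in scale]

Transformed code:
process(buf)
c = c * (buf + scale)
handle(c)
if 39 == buf:
    buf = c // buf
else:
    scale = scale * scale
scale = record(buf) // (buf - 25)
w = [val % print(6) for val in scale]
w = w * scale
w = (12 - 2) % (w > 13)
for scale in buf:
    buf = 16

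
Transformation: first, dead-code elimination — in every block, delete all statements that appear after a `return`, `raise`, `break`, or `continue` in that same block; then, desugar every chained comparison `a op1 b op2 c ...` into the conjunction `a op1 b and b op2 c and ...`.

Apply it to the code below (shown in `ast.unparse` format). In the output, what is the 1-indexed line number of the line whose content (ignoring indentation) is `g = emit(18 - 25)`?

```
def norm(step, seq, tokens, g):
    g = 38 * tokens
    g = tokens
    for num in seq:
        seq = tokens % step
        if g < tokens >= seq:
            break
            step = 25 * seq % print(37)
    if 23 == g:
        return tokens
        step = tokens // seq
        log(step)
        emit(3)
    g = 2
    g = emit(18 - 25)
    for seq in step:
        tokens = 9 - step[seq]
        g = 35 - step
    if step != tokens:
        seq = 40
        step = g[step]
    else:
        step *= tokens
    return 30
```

11

Transformed code:
def norm(step, seq, tokens, g):
    g = 38 * tokens
    g = tokens
    for num in seq:
        seq = tokens % step
        if g < tokens and tokens >= seq:
            break
    if 23 == g:
        return tokens
    g = 2
    g = emit(18 - 25)
    for seq in step:
        tokens = 9 - step[seq]
        g = 35 - step
    if step != tokens:
        seq = 40
        step = g[step]
    else:
        step *= tokens
    return 30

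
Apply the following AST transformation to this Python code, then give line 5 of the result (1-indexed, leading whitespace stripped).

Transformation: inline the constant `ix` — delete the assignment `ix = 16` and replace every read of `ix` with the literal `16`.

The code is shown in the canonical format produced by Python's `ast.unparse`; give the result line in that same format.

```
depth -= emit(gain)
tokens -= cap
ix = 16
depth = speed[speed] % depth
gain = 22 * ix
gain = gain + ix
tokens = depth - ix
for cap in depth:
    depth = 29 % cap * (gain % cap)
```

Transformed code:
depth -= emit(gain)
tokens -= cap
depth = speed[speed] % depth
gain = 22 * 16
gain = gain + 16
tokens = depth - 16
for cap in depth:
    depth = 29 % cap * (gain % cap)

gain = gain + 16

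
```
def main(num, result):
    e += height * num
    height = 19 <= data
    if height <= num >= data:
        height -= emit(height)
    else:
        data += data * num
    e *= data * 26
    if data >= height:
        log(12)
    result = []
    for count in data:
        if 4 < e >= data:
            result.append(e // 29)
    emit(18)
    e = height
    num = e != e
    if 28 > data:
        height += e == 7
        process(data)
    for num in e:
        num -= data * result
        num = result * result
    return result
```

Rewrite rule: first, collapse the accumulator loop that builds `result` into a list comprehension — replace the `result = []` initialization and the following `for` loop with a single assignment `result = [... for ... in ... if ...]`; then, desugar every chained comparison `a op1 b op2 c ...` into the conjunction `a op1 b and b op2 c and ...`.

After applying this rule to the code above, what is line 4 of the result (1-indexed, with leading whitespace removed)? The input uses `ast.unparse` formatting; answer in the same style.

Transformed code:
def main(num, result):
    e += height * num
    height = 19 <= data
    if height <= num and num >= data:
        height -= emit(height)
    else:
        data += data * num
    e *= data * 26
    if data >= height:
        log(12)
    result = [e // 29 for count in data if 4 < e and e >= data]
    emit(18)
    e = height
    num = e != e
    if 28 > data:
        height += e == 7
        process(data)
    for num in e:
        num -= data * result
        num = result * result
    return result

if height <= num and num >= data:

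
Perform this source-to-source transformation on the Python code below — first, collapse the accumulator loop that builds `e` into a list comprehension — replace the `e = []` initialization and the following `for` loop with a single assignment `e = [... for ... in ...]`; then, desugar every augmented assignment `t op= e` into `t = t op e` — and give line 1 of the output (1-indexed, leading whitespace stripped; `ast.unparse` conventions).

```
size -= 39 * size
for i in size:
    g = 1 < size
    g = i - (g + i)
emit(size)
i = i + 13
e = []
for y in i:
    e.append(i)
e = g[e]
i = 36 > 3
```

size = size - 39 * size

Transformed code:
size = size - 39 * size
for i in size:
    g = 1 < size
    g = i - (g + i)
emit(size)
i = i + 13
e = [i for y in i]
e = g[e]
i = 36 > 3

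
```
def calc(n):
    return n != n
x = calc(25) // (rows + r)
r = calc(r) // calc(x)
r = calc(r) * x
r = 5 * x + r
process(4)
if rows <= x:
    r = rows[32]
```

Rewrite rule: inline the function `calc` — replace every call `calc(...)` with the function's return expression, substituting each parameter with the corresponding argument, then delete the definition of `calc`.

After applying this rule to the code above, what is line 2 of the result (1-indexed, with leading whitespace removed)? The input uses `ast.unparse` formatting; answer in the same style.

r = (r != r) // (x != x)

Transformed code:
x = (25 != 25) // (rows + r)
r = (r != r) // (x != x)
r = (r != r) * x
r = 5 * x + r
process(4)
if rows <= x:
    r = rows[32]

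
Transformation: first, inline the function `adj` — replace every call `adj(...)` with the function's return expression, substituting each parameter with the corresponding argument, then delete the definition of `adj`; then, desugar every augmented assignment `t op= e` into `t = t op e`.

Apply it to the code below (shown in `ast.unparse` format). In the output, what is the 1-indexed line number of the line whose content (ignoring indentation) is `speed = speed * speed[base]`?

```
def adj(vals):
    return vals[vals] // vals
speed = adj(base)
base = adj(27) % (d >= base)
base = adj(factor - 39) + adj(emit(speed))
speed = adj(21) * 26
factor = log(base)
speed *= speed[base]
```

Transformed code:
speed = base[base] // base
base = 27[27] // 27 % (d >= base)
base = (factor - 39)[factor - 39] // (factor - 39) + emit(speed)[emit(speed)] // emit(speed)
speed = 21[21] // 21 * 26
factor = log(base)
speed = speed * speed[base]

6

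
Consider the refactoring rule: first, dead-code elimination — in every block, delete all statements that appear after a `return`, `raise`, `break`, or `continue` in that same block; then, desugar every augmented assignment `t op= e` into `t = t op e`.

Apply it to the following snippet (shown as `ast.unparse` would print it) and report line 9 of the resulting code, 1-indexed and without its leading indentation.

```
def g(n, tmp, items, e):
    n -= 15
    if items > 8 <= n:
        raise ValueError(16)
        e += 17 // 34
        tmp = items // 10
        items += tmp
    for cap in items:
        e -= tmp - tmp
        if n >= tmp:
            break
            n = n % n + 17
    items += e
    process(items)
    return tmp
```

items = items + e

Transformed code:
def g(n, tmp, items, e):
    n = n - 15
    if items > 8 <= n:
        raise ValueError(16)
    for cap in items:
        e = e - (tmp - tmp)
        if n >= tmp:
            break
    items = items + e
    process(items)
    return tmp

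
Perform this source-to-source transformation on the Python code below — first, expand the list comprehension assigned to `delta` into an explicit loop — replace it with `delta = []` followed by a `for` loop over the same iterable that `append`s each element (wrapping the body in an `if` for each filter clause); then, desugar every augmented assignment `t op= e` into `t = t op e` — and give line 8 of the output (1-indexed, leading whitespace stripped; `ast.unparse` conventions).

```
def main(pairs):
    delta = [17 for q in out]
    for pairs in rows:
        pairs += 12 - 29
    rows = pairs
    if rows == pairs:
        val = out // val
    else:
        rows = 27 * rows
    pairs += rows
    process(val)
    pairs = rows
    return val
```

Transformed code:
def main(pairs):
    delta = []
    for q in out:
        delta.append(17)
    for pairs in rows:
        pairs = pairs + (12 - 29)
    rows = pairs
    if rows == pairs:
        val = out // val
    else:
        rows = 27 * rows
    pairs = pairs + rows
    process(val)
    pairs = rows
    return val

if rows == pairs:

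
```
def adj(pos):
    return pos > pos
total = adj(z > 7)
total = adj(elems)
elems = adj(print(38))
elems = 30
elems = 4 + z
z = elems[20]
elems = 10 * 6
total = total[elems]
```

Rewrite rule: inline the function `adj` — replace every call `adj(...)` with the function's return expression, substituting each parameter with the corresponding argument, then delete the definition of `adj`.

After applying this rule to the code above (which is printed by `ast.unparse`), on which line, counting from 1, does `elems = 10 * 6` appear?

Transformed code:
total = (z > 7) > (z > 7)
total = elems > elems
elems = print(38) > print(38)
elems = 30
elems = 4 + z
z = elems[20]
elems = 10 * 6
total = total[elems]

7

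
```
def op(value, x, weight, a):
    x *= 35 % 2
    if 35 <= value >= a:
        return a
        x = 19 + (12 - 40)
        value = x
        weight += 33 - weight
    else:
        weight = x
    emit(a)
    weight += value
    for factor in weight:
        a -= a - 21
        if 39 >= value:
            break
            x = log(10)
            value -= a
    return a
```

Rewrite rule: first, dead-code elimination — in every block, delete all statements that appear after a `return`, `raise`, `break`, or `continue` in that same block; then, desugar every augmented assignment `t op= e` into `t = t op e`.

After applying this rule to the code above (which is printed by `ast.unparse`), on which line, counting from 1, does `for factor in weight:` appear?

9

Transformed code:
def op(value, x, weight, a):
    x = x * (35 % 2)
    if 35 <= value >= a:
        return a
    else:
        weight = x
    emit(a)
    weight = weight + value
    for factor in weight:
        a = a - (a - 21)
        if 39 >= value:
            break
    return a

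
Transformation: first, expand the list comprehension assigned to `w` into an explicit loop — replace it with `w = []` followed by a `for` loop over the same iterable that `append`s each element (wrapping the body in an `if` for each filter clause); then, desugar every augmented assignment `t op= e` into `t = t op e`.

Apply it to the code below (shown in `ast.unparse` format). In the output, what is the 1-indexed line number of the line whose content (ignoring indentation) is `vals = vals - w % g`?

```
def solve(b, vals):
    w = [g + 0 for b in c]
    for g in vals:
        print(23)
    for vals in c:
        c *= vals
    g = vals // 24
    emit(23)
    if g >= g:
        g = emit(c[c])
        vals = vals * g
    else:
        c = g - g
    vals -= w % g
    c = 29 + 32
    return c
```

Transformed code:
def solve(b, vals):
    w = []
    for b in c:
        w.append(g + 0)
    for g in vals:
        print(23)
    for vals in c:
        c = c * vals
    g = vals // 24
    emit(23)
    if g >= g:
        g = emit(c[c])
        vals = vals * g
    else:
        c = g - g
    vals = vals - w % g
    c = 29 + 32
    return c

16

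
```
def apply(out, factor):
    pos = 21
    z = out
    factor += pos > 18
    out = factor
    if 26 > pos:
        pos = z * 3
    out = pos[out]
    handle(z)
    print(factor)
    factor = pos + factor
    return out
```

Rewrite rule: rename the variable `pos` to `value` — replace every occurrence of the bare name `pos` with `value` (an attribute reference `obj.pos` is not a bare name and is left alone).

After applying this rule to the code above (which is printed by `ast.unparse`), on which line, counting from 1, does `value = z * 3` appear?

Transformed code:
def apply(out, factor):
    value = 21
    z = out
    factor += value > 18
    out = factor
    if 26 > value:
        value = z * 3
    out = value[out]
    handle(z)
    print(factor)
    factor = value + factor
    return out

7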